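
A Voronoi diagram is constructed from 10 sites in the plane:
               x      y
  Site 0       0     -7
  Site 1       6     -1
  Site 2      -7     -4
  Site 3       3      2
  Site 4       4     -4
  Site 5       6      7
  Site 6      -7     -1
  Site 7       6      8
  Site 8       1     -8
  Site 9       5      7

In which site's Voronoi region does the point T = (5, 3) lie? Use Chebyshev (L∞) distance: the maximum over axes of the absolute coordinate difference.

d(T, Site 0) = max(5, 10) = 10
d(T, Site 1) = max(1, 4) = 4
d(T, Site 2) = max(12, 7) = 12
d(T, Site 3) = max(2, 1) = 2
d(T, Site 4) = max(1, 7) = 7
d(T, Site 5) = max(1, 4) = 4
d(T, Site 6) = max(12, 4) = 12
d(T, Site 7) = max(1, 5) = 5
d(T, Site 8) = max(4, 11) = 11
d(T, Site 9) = max(0, 4) = 4
The smallest is to Site 3, so T lies in the Voronoi region of Site 3.

Site 3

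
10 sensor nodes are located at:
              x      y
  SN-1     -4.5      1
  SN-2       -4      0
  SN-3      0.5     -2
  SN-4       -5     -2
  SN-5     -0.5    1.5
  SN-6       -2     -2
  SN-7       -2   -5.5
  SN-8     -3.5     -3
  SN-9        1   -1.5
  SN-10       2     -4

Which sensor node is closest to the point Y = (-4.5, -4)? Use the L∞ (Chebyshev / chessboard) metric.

d(Y, SN-1) = max(0, 5) = 5
d(Y, SN-2) = max(0.5, 4) = 4
d(Y, SN-3) = max(5, 2) = 5
d(Y, SN-4) = max(0.5, 2) = 2
d(Y, SN-5) = max(4, 5.5) = 5.5
d(Y, SN-6) = max(2.5, 2) = 2.5
d(Y, SN-7) = max(2.5, 1.5) = 2.5
d(Y, SN-8) = max(1, 1) = 1
d(Y, SN-9) = max(5.5, 2.5) = 5.5
d(Y, SN-10) = max(6.5, 0) = 6.5
SN-8 is nearest.

SN-8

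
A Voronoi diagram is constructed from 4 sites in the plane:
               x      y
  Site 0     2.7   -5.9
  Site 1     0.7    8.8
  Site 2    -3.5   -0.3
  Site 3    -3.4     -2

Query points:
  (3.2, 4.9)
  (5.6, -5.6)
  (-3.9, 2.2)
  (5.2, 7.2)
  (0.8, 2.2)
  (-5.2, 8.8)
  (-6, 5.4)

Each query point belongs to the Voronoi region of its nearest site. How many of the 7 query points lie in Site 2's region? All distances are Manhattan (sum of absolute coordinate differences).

2

(3.2, 4.9) — d to each: Site 0:11.3, Site 1:6.4, Site 2:11.9, Site 3:13.5 → nearest is Site 1
(5.6, -5.6) — d to each: Site 0:3.2, Site 1:19.3, Site 2:14.4, Site 3:12.6 → nearest is Site 0
(-3.9, 2.2) — d to each: Site 0:14.7, Site 1:11.2, Site 2:2.9, Site 3:4.7 → nearest is Site 2
(5.2, 7.2) — d to each: Site 0:15.6, Site 1:6.1, Site 2:16.2, Site 3:17.8 → nearest is Site 1
(0.8, 2.2) — d to each: Site 0:10, Site 1:6.7, Site 2:6.8, Site 3:8.4 → nearest is Site 1
(-5.2, 8.8) — d to each: Site 0:22.6, Site 1:5.9, Site 2:10.8, Site 3:12.6 → nearest is Site 1
(-6, 5.4) — d to each: Site 0:20, Site 1:10.1, Site 2:8.2, Site 3:10 → nearest is Site 2
2 of the 7 points have Site 2 as nearest.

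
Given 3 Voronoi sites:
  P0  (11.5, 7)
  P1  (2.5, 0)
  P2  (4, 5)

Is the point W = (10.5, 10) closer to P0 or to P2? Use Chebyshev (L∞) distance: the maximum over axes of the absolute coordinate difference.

P0

d(W,P0) = max(1, 3) = 3
d(W,P2) = max(6.5, 5) = 6.5
3 < 6.5, so P0 is closer.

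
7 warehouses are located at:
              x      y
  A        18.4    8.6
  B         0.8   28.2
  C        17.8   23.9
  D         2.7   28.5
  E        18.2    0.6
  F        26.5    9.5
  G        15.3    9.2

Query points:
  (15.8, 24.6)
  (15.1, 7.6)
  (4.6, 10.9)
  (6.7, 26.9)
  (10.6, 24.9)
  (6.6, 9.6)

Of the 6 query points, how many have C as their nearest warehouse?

2

(15.8, 24.6) — d² to each: A:262.76, B:237.96, C:4.49, D:186.82, E:581.76, F:342.5, G:237.41 → nearest is C
(15.1, 7.6) — d² to each: A:11.89, B:628.85, C:272.98, D:590.57, E:58.61, F:133.57, G:2.6 → nearest is G
(4.6, 10.9) — d² to each: A:195.73, B:313.73, C:343.24, D:313.37, E:291.05, F:481.57, G:117.38 → nearest is G
(6.7, 26.9) — d² to each: A:471.78, B:36.5, C:132.21, D:18.56, E:823.94, F:694.8, G:387.25 → nearest is D
(10.6, 24.9) — d² to each: A:326.53, B:106.93, C:52.84, D:75.37, E:648.25, F:489.97, G:268.58 → nearest is C
(6.6, 9.6) — d² to each: A:140.24, B:379.6, C:329.93, D:372.42, E:215.56, F:396.02, G:75.85 → nearest is G
2 of the 6 points have C as nearest.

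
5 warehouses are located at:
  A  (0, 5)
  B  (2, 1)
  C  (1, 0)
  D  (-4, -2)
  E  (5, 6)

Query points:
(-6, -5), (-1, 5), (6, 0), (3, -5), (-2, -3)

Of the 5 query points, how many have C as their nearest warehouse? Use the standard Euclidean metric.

(-6, -5) — d² to each: A:136, B:100, C:74, D:13, E:242 → nearest is D
(-1, 5) — d² to each: A:1, B:25, C:29, D:58, E:37 → nearest is A
(6, 0) — d² to each: A:61, B:17, C:25, D:104, E:37 → nearest is B
(3, -5) — d² to each: A:109, B:37, C:29, D:58, E:125 → nearest is C
(-2, -3) — d² to each: A:68, B:32, C:18, D:5, E:130 → nearest is D
1 of the 5 points has C as nearest.

1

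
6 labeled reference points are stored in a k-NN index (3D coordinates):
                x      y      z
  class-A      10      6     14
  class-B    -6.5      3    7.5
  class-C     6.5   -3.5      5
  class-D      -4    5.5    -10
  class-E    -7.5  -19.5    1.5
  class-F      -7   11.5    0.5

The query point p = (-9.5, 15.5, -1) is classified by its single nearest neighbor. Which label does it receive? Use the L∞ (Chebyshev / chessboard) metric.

d(p, class-A) = max(19.5, 9.5, 15) = 19.5
d(p, class-B) = max(3, 12.5, 8.5) = 12.5
d(p, class-C) = max(16, 19, 6) = 19
d(p, class-D) = max(5.5, 10, 9) = 10
d(p, class-E) = max(2, 35, 2.5) = 35
d(p, class-F) = max(2.5, 4, 1.5) = 4
The smallest is to class-F, so p lies in the Voronoi region of class-F.

class-F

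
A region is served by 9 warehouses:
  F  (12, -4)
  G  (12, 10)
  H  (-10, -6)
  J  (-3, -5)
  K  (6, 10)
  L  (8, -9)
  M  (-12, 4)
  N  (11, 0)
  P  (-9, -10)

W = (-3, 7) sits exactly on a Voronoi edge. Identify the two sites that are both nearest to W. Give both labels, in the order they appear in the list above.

K and M

Squared distances from W to each site:
|WF|² = (-3−12)² + (7−(-4))² = 225 + 121 = 346
|WG|² = (-3−12)² + (7−10)² = 225 + 9 = 234
|WH|² = (-3−(-10))² + (7−(-6))² = 49 + 169 = 218
|WJ|² = (-3−(-3))² + (7−(-5))² = 0 + 144 = 144
|WK|² = (-3−6)² + (7−10)² = 81 + 9 = 90
|WL|² = (-3−8)² + (7−(-9))² = 121 + 256 = 377
|WM|² = (-3−(-12))² + (7−4)² = 81 + 9 = 90
|WN|² = (-3−11)² + (7−0)² = 196 + 49 = 245
|WP|² = (-3−(-9))² + (7−(-10))² = 36 + 289 = 325
W is equidistant from K and M (both at squared distance 90), and every other site is strictly farther — so W lies on the K–M Voronoi edge.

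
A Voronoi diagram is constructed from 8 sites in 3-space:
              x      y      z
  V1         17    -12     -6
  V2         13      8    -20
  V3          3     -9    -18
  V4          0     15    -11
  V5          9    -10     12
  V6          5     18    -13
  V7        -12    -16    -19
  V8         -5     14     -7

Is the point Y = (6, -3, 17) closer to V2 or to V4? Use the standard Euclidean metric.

Compare squared distances:
|YV2|² = (6−13)² + (-3−8)² + (17−(-20))² = 49 + 121 + 1369 = 1539
|YV4|² = (6−0)² + (-3−15)² + (17−(-11))² = 36 + 324 + 784 = 1144
1539 > 1144, so V4 is closer.

V4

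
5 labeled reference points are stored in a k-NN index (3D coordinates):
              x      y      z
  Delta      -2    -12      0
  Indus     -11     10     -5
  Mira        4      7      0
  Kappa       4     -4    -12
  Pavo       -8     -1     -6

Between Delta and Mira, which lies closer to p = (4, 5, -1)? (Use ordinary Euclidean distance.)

Mira

Compare squared distances:
d²(p, Delta) = (4−(-2))² + (5−(-12))² + (-1−0)² = 36 + 289 + 1 = 326
d²(p, Mira) = (4−4)² + (5−7)² + (-1−0)² = 0 + 4 + 1 = 5
326 > 5, so Mira is closer.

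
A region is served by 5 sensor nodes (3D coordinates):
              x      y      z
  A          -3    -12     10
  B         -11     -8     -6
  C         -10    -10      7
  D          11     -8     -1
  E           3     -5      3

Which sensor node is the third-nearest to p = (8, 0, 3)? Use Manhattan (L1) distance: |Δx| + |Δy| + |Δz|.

A

d(p,A) = 11 + 12 + 7 = 30
d(p,B) = 19 + 8 + 9 = 36
d(p,C) = 18 + 10 + 4 = 32
d(p,D) = 3 + 8 + 4 = 15
d(p,E) = 5 + 5 + 0 = 10
Sorted ascending: E, D, A, C, … — the third-nearest is A.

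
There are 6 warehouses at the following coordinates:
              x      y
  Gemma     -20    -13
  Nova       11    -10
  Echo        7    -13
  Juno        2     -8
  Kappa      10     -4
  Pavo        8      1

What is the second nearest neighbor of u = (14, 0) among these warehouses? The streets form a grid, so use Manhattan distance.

d(u, Gemma) = |14−(-20)| + |0−(-13)| = 34 + 13 = 47
d(u, Nova) = |14−11| + |0−(-10)| = 3 + 10 = 13
d(u, Echo) = |14−7| + |0−(-13)| = 7 + 13 = 20
d(u, Juno) = |14−2| + |0−(-8)| = 12 + 8 = 20
d(u, Kappa) = |14−10| + |0−(-4)| = 4 + 4 = 8
d(u, Pavo) = |14−8| + |0−1| = 6 + 1 = 7
Sorted ascending: Pavo, Kappa, Nova, … — the second-nearest is Kappa.

Kappa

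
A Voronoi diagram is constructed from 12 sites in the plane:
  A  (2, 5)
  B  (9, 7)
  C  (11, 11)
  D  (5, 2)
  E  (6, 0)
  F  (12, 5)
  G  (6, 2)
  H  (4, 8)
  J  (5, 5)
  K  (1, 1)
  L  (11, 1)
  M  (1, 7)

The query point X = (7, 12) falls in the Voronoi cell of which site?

C

Squared Euclidean distances:
|XA|² = (7−2)² + (12−5)² = 25 + 49 = 74
|XB|² = (7−9)² + (12−7)² = 4 + 25 = 29
|XC|² = (7−11)² + (12−11)² = 16 + 1 = 17
|XD|² = (7−5)² + (12−2)² = 4 + 100 = 104
|XE|² = (7−6)² + (12−0)² = 1 + 144 = 145
|XF|² = (7−12)² + (12−5)² = 25 + 49 = 74
|XG|² = (7−6)² + (12−2)² = 1 + 100 = 101
|XH|² = (7−4)² + (12−8)² = 9 + 16 = 25
|XJ|² = (7−5)² + (12−5)² = 4 + 49 = 53
|XK|² = (7−1)² + (12−1)² = 36 + 121 = 157
|XL|² = (7−11)² + (12−1)² = 16 + 121 = 137
|XM|² = (7−1)² + (12−7)² = 36 + 25 = 61
C is nearest.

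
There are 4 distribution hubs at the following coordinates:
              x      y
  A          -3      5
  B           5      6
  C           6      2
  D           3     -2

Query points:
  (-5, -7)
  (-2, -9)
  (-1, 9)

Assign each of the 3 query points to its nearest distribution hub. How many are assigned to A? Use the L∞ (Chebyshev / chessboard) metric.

(-5, -7) — d to each: A:12, B:13, C:11, D:8 → nearest is D
(-2, -9) — d to each: A:14, B:15, C:11, D:7 → nearest is D
(-1, 9) — d to each: A:4, B:6, C:7, D:11 → nearest is A
1 of the 3 points has A as nearest.

1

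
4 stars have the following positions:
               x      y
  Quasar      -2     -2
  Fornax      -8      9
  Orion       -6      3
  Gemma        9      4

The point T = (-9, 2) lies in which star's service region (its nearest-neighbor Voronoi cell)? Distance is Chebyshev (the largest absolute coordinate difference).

d(T, Quasar) = max(7, 4) = 7
d(T, Fornax) = max(1, 7) = 7
d(T, Orion) = max(3, 1) = 3
d(T, Gemma) = max(18, 2) = 18
Minimum is at Orion.

Orion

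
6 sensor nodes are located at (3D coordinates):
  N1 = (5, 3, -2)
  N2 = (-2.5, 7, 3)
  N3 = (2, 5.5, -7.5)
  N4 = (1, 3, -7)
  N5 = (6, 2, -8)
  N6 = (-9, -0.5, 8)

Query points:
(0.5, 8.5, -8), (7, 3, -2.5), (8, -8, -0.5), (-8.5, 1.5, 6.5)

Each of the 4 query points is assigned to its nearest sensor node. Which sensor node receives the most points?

(0.5, 8.5, -8) — d² to each: N1:86.5, N2:132.25, N3:11.5, N4:31.5, N5:72.5, N6:427.25 → nearest is N3
(7, 3, -2.5) — d² to each: N1:4.25, N2:136.5, N3:56.25, N4:56.25, N5:32.25, N6:378.5 → nearest is N1
(8, -8, -0.5) — d² to each: N1:132.25, N2:347.5, N3:267.25, N4:212.25, N5:160.25, N6:417.5 → nearest is N1
(-8.5, 1.5, 6.5) — d² to each: N1:256.75, N2:78.5, N3:322.25, N4:274.75, N5:420.75, N6:6.5 → nearest is N6
Tally — N1:2, N3:1, N6:1. N1 captures the most (2).

N1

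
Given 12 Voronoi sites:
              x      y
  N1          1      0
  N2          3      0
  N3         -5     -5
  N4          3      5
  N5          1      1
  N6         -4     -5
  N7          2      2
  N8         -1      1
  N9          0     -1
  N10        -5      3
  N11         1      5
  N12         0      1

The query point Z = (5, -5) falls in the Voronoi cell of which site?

Since √ is increasing, it suffices to compare squared distances:
|ZN1|² = 16 + 25 = 41
|ZN2|² = 4 + 25 = 29
|ZN3|² = 100 + 0 = 100
|ZN4|² = 4 + 100 = 104
|ZN5|² = 16 + 36 = 52
|ZN6|² = 81 + 0 = 81
|ZN7|² = 9 + 49 = 58
|ZN8|² = 36 + 36 = 72
|ZN9|² = 25 + 16 = 41
d²(Z, N10) = 100 + 64 = 164
d²(Z, N11) = 16 + 100 = 116
d²(Z, N12) = 25 + 36 = 61
Minimum is at N2.

N2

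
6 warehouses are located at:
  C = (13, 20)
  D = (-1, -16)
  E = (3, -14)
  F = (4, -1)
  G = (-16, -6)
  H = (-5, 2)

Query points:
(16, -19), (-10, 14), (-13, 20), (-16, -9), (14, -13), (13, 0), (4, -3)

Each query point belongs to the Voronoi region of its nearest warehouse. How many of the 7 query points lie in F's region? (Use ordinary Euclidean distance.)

(16, -19) — d² to each: C:1530, D:298, E:194, F:468, G:1193, H:882 → nearest is E
(-10, 14) — d² to each: C:565, D:981, E:953, F:421, G:436, H:169 → nearest is H
(-13, 20) — d² to each: C:676, D:1440, E:1412, F:730, G:685, H:388 → nearest is H
(-16, -9) — d² to each: C:1682, D:274, E:386, F:464, G:9, H:242 → nearest is G
(14, -13) — d² to each: C:1090, D:234, E:122, F:244, G:949, H:586 → nearest is E
(13, 0) — d² to each: C:400, D:452, E:296, F:82, G:877, H:328 → nearest is F
(4, -3) — d² to each: C:610, D:194, E:122, F:4, G:409, H:106 → nearest is F
2 of the 7 points have F as nearest.

2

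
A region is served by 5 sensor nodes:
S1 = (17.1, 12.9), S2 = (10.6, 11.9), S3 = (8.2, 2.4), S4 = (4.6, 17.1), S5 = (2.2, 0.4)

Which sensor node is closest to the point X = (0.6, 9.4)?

Since √ is increasing, it suffices to compare squared distances:
|XS1|² = (0.6−17.1)² + (9.4−12.9)² = 272.25 + 12.25 = 284.5
|XS2|² = (0.6−10.6)² + (9.4−11.9)² = 100 + 6.25 = 106.25
|XS3|² = (0.6−8.2)² + (9.4−2.4)² = 57.76 + 49 = 106.76
|XS4|² = (0.6−4.6)² + (9.4−17.1)² = 16 + 59.29 = 75.29
|XS5|² = (0.6−2.2)² + (9.4−0.4)² = 2.56 + 81 = 83.56
Minimum is at S4.

S4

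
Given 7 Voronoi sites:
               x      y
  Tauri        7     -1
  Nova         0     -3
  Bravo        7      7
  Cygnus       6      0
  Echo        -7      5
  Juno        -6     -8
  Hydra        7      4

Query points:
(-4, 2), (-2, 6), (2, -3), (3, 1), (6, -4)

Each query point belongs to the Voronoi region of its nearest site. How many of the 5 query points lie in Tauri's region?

1

(-4, 2) — d² to each: Tauri:130, Nova:41, Bravo:146, Cygnus:104, Echo:18, Juno:104, Hydra:125 → nearest is Echo
(-2, 6) — d² to each: Tauri:130, Nova:85, Bravo:82, Cygnus:100, Echo:26, Juno:212, Hydra:85 → nearest is Echo
(2, -3) — d² to each: Tauri:29, Nova:4, Bravo:125, Cygnus:25, Echo:145, Juno:89, Hydra:74 → nearest is Nova
(3, 1) — d² to each: Tauri:20, Nova:25, Bravo:52, Cygnus:10, Echo:116, Juno:162, Hydra:25 → nearest is Cygnus
(6, -4) — d² to each: Tauri:10, Nova:37, Bravo:122, Cygnus:16, Echo:250, Juno:160, Hydra:65 → nearest is Tauri
1 of the 5 points has Tauri as nearest.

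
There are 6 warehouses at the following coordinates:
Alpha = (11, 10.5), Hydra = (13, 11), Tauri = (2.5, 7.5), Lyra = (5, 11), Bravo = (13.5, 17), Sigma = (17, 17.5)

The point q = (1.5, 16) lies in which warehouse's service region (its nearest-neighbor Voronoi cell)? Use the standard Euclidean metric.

Lyra

Since √ is increasing, it suffices to compare squared distances:
d²(q, Alpha) = 90.25 + 30.25 = 120.5
d²(q, Hydra) = 132.25 + 25 = 157.25
d²(q, Tauri) = 1 + 72.25 = 73.25
d²(q, Lyra) = 12.25 + 25 = 37.25
d²(q, Bravo) = 144 + 1 = 145
d²(q, Sigma) = 240.25 + 2.25 = 242.5
The smallest is to Lyra, so q lies in the Voronoi region of Lyra.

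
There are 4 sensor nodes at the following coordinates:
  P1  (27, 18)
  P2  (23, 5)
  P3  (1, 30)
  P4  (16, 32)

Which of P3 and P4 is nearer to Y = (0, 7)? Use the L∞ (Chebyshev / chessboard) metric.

d(Y,P3) = max(1, 23) = 23
d(Y,P4) = max(16, 25) = 25
23 < 25, so P3 is closer.

P3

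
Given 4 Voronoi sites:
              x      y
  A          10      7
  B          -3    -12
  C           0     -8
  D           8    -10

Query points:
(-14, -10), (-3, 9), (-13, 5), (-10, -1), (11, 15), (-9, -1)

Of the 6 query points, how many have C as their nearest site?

3

(-14, -10) — d² to each: A:865, B:125, C:200, D:484 → nearest is B
(-3, 9) — d² to each: A:173, B:441, C:298, D:482 → nearest is A
(-13, 5) — d² to each: A:533, B:389, C:338, D:666 → nearest is C
(-10, -1) — d² to each: A:464, B:170, C:149, D:405 → nearest is C
(11, 15) — d² to each: A:65, B:925, C:650, D:634 → nearest is A
(-9, -1) — d² to each: A:425, B:157, C:130, D:370 → nearest is C
3 of the 6 points have C as nearest.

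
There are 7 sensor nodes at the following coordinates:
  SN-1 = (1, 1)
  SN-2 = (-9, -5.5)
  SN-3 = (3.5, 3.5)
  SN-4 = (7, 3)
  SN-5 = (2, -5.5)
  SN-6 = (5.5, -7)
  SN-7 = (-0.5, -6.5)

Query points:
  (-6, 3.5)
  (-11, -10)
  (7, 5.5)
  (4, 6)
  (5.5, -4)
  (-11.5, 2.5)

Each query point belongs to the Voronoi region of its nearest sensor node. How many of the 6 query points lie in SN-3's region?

1

(-6, 3.5) — d² to each: SN-1:55.25, SN-2:90, SN-3:90.25, SN-4:169.25, SN-5:145, SN-6:242.5, SN-7:130.25 → nearest is SN-1
(-11, -10) — d² to each: SN-1:265, SN-2:24.25, SN-3:392.5, SN-4:493, SN-5:189.25, SN-6:281.25, SN-7:122.5 → nearest is SN-2
(7, 5.5) — d² to each: SN-1:56.25, SN-2:377, SN-3:16.25, SN-4:6.25, SN-5:146, SN-6:158.5, SN-7:200.25 → nearest is SN-4
(4, 6) — d² to each: SN-1:34, SN-2:301.25, SN-3:6.5, SN-4:18, SN-5:136.25, SN-6:171.25, SN-7:176.5 → nearest is SN-3
(5.5, -4) — d² to each: SN-1:45.25, SN-2:212.5, SN-3:60.25, SN-4:51.25, SN-5:14.5, SN-6:9, SN-7:42.25 → nearest is SN-6
(-11.5, 2.5) — d² to each: SN-1:158.5, SN-2:70.25, SN-3:226, SN-4:342.5, SN-5:246.25, SN-6:379.25, SN-7:202 → nearest is SN-2
1 of the 6 points has SN-3 as nearest.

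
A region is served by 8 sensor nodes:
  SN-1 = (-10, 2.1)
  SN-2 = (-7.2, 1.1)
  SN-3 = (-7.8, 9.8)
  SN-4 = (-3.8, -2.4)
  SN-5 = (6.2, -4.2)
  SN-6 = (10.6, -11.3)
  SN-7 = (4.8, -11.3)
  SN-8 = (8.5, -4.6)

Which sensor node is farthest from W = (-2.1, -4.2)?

Squared Euclidean distances:
d²(W, SN-1) = 62.41 + 39.69 = 102.1
d²(W, SN-2) = 26.01 + 28.09 = 54.1
d²(W, SN-3) = 32.49 + 196 = 228.49
d²(W, SN-4) = 2.89 + 3.24 = 6.13
d²(W, SN-5) = 68.89 + 0 = 68.89
d²(W, SN-6) = 161.29 + 50.41 = 211.7
d²(W, SN-7) = 47.61 + 50.41 = 98.02
d²(W, SN-8) = 112.36 + 0.16 = 112.52
The largest is to SN-3.

SN-3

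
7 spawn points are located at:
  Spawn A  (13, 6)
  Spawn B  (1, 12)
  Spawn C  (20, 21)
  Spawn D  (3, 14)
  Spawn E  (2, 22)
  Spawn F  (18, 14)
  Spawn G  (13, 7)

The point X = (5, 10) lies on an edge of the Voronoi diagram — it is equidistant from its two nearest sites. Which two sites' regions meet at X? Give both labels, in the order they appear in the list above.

Spawn B and Spawn D

Squared distances from X to each site:
d²(X, Spawn A) = (5−13)² + (10−6)² = 64 + 16 = 80
d²(X, Spawn B) = (5−1)² + (10−12)² = 16 + 4 = 20
d²(X, Spawn C) = (5−20)² + (10−21)² = 225 + 121 = 346
d²(X, Spawn D) = (5−3)² + (10−14)² = 4 + 16 = 20
d²(X, Spawn E) = (5−2)² + (10−22)² = 9 + 144 = 153
d²(X, Spawn F) = (5−18)² + (10−14)² = 169 + 16 = 185
d²(X, Spawn G) = (5−13)² + (10−7)² = 64 + 9 = 73
X is equidistant from Spawn B and Spawn D (both at squared distance 20), and every other site is strictly farther — so X lies on the Spawn B–Spawn D Voronoi edge.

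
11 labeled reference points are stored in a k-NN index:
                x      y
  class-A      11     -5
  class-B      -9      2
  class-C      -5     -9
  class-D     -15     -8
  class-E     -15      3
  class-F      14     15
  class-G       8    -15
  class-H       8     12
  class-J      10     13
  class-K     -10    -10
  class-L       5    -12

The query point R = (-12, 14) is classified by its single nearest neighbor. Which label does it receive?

Squared Euclidean distances:
d²(R, class-A) = (-12−11)² + (14−(-5))² = 529 + 361 = 890
d²(R, class-B) = (-12−(-9))² + (14−2)² = 9 + 144 = 153
d²(R, class-C) = (-12−(-5))² + (14−(-9))² = 49 + 529 = 578
d²(R, class-D) = (-12−(-15))² + (14−(-8))² = 9 + 484 = 493
d²(R, class-E) = (-12−(-15))² + (14−3)² = 9 + 121 = 130
d²(R, class-F) = (-12−14)² + (14−15)² = 676 + 1 = 677
d²(R, class-G) = (-12−8)² + (14−(-15))² = 400 + 841 = 1241
d²(R, class-H) = (-12−8)² + (14−12)² = 400 + 4 = 404
d²(R, class-J) = (-12−10)² + (14−13)² = 484 + 1 = 485
d²(R, class-K) = (-12−(-10))² + (14−(-10))² = 4 + 576 = 580
d²(R, class-L) = (-12−5)² + (14−(-12))² = 289 + 676 = 965
The smallest is to class-E, so R lies in the Voronoi region of class-E.

class-E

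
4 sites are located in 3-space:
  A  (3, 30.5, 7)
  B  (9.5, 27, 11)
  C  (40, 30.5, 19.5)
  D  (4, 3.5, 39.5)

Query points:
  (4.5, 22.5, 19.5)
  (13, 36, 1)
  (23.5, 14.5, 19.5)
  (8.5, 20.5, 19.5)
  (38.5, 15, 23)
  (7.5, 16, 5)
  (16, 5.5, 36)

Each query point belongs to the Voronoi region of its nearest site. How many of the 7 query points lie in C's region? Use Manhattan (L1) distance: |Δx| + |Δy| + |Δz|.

(4.5, 22.5, 19.5) — d to each: A:22, B:18, C:43.5, D:39.5 → nearest is B
(13, 36, 1) — d to each: A:21.5, B:22.5, C:51, D:80 → nearest is A
(23.5, 14.5, 19.5) — d to each: A:49, B:35, C:32.5, D:50.5 → nearest is C
(8.5, 20.5, 19.5) — d to each: A:28, B:16, C:41.5, D:41.5 → nearest is B
(38.5, 15, 23) — d to each: A:67, B:53, C:20.5, D:62.5 → nearest is C
(7.5, 16, 5) — d to each: A:21, B:19, C:61.5, D:50.5 → nearest is B
(16, 5.5, 36) — d to each: A:67, B:53, C:65.5, D:17.5 → nearest is D
2 of the 7 points have C as nearest.

2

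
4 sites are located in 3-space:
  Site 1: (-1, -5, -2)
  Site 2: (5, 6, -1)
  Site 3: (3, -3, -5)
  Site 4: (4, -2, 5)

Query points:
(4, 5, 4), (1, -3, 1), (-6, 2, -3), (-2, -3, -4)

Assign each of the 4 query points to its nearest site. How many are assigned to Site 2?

(4, 5, 4) — d² to each: Site 1:161, Site 2:27, Site 3:146, Site 4:50 → nearest is Site 2
(1, -3, 1) — d² to each: Site 1:17, Site 2:101, Site 3:40, Site 4:26 → nearest is Site 1
(-6, 2, -3) — d² to each: Site 1:75, Site 2:141, Site 3:110, Site 4:180 → nearest is Site 1
(-2, -3, -4) — d² to each: Site 1:9, Site 2:139, Site 3:26, Site 4:118 → nearest is Site 1
1 of the 4 points has Site 2 as nearest.

1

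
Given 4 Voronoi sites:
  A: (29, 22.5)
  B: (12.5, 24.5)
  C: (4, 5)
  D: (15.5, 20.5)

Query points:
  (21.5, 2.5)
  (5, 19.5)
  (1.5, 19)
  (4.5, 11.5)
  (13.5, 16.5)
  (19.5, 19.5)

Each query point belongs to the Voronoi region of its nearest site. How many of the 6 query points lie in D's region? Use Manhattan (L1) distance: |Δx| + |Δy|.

(21.5, 2.5) — d to each: A:27.5, B:31, C:20, D:24 → nearest is C
(5, 19.5) — d to each: A:27, B:12.5, C:15.5, D:11.5 → nearest is D
(1.5, 19) — d to each: A:31, B:16.5, C:16.5, D:15.5 → nearest is D
(4.5, 11.5) — d to each: A:35.5, B:21, C:7, D:20 → nearest is C
(13.5, 16.5) — d to each: A:21.5, B:9, C:21, D:6 → nearest is D
(19.5, 19.5) — d to each: A:12.5, B:12, C:30, D:5 → nearest is D
4 of the 6 points have D as nearest.

4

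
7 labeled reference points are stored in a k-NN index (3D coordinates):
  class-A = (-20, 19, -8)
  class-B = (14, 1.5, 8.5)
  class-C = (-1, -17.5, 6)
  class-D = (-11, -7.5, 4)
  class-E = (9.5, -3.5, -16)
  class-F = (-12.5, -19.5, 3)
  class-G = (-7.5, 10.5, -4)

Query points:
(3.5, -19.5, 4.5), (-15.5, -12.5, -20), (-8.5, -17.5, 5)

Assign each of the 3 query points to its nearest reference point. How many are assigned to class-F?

(3.5, -19.5, 4.5) — d² to each: class-A:2190.75, class-B:567.25, class-C:26.5, class-D:354.5, class-E:712.25, class-F:258.25, class-G:1093.25 → nearest is class-C
(-15.5, -12.5, -20) — d² to each: class-A:1156.5, class-B:1878.5, class-C:911.25, class-D:621.25, class-E:722, class-F:587, class-G:849 → nearest is class-F
(-8.5, -17.5, 5) — d² to each: class-A:1633.5, class-B:879.5, class-C:57.25, class-D:107.25, class-E:961, class-F:24, class-G:866 → nearest is class-F
2 of the 3 points have class-F as nearest.

2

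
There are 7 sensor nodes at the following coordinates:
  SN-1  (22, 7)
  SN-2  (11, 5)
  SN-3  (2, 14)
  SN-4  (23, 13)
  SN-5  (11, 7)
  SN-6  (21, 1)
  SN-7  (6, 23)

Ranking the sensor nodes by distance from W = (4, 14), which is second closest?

Compare squared distances (the ordering matches that of the actual distances):
d²(W, SN-1) = (4−22)² + (14−7)² = 324 + 49 = 373
d²(W, SN-2) = (4−11)² + (14−5)² = 49 + 81 = 130
d²(W, SN-3) = (4−2)² + (14−14)² = 4 + 0 = 4
d²(W, SN-4) = (4−23)² + (14−13)² = 361 + 1 = 362
d²(W, SN-5) = (4−11)² + (14−7)² = 49 + 49 = 98
d²(W, SN-6) = (4−21)² + (14−1)² = 289 + 169 = 458
d²(W, SN-7) = (4−6)² + (14−23)² = 4 + 81 = 85
Sorted ascending: SN-3, SN-7, SN-5, … — the second-nearest is SN-7.

SN-7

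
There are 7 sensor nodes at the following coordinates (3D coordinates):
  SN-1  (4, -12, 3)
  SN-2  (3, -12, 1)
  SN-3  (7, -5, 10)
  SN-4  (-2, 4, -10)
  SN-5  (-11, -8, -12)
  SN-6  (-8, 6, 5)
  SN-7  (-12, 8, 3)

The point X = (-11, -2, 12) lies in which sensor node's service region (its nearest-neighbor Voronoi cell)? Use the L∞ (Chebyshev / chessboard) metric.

SN-6

d(X, SN-1) = max(15, 10, 9) = 15
d(X, SN-2) = max(14, 10, 11) = 14
d(X, SN-3) = max(18, 3, 2) = 18
d(X, SN-4) = max(9, 6, 22) = 22
d(X, SN-5) = max(0, 6, 24) = 24
d(X, SN-6) = max(3, 8, 7) = 8
d(X, SN-7) = max(1, 10, 9) = 10
Minimum is at SN-6.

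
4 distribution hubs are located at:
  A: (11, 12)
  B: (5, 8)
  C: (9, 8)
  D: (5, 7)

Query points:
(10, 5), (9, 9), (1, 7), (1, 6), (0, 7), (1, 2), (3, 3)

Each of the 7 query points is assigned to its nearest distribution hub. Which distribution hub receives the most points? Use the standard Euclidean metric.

D

(10, 5) — d² to each: A:50, B:34, C:10, D:29 → nearest is C
(9, 9) — d² to each: A:13, B:17, C:1, D:20 → nearest is C
(1, 7) — d² to each: A:125, B:17, C:65, D:16 → nearest is D
(1, 6) — d² to each: A:136, B:20, C:68, D:17 → nearest is D
(0, 7) — d² to each: A:146, B:26, C:82, D:25 → nearest is D
(1, 2) — d² to each: A:200, B:52, C:100, D:41 → nearest is D
(3, 3) — d² to each: A:145, B:29, C:61, D:20 → nearest is D
Tally — C:2, D:5. D captures the most (5).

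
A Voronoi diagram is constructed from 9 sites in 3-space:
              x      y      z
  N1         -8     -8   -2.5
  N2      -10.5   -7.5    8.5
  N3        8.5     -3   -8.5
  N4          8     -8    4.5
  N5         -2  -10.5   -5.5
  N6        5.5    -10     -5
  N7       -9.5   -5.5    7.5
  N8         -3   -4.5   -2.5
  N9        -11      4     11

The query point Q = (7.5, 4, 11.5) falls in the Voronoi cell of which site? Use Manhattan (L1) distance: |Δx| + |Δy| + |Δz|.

N9

d(Q,N1) = 15.5 + 12 + 14 = 41.5
d(Q,N2) = 18 + 11.5 + 3 = 32.5
d(Q,N3) = 1 + 7 + 20 = 28
d(Q,N4) = 0.5 + 12 + 7 = 19.5
d(Q,N5) = 9.5 + 14.5 + 17 = 41
d(Q,N6) = 2 + 14 + 16.5 = 32.5
d(Q,N7) = 17 + 9.5 + 4 = 30.5
d(Q,N8) = 10.5 + 8.5 + 14 = 33
d(Q,N9) = 18.5 + 0 + 0.5 = 19
The smallest is to N9, so Q lies in the Voronoi region of N9.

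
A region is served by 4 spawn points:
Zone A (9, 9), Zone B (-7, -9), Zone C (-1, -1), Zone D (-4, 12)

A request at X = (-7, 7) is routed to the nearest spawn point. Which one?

Squared Euclidean distances:
d²(X, Zone A) = (-7−9)² + (7−9)² = 256 + 4 = 260
d²(X, Zone B) = (-7−(-7))² + (7−(-9))² = 0 + 256 = 256
d²(X, Zone C) = (-7−(-1))² + (7−(-1))² = 36 + 64 = 100
d²(X, Zone D) = (-7−(-4))² + (7−12)² = 9 + 25 = 34
The smallest is to Zone D, so X lies in the Voronoi region of Zone D.

Zone D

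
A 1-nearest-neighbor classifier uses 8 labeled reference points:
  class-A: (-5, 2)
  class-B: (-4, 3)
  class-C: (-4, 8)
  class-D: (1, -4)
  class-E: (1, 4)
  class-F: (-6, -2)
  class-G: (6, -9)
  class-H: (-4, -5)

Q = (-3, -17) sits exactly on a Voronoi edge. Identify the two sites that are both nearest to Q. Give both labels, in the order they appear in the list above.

class-G and class-H

Squared distances from Q to each site:
d²(Q, class-A) = 4 + 361 = 365
d²(Q, class-B) = 1 + 400 = 401
d²(Q, class-C) = 1 + 625 = 626
d²(Q, class-D) = 16 + 169 = 185
d²(Q, class-E) = 16 + 441 = 457
d²(Q, class-F) = 9 + 225 = 234
d²(Q, class-G) = 81 + 64 = 145
d²(Q, class-H) = 1 + 144 = 145
Q is equidistant from class-G and class-H (both at squared distance 145), and every other site is strictly farther — so Q lies on the class-G–class-H Voronoi edge.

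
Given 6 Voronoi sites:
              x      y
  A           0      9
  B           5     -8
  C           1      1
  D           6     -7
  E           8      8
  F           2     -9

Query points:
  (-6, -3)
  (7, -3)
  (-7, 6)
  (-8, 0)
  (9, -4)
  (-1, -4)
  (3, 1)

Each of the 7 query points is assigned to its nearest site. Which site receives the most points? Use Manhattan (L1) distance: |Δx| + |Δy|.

C

(-6, -3) — d to each: A:18, B:16, C:11, D:16, E:25, F:14 → nearest is C
(7, -3) — d to each: A:19, B:7, C:10, D:5, E:12, F:11 → nearest is D
(-7, 6) — d to each: A:10, B:26, C:13, D:26, E:17, F:24 → nearest is A
(-8, 0) — d to each: A:17, B:21, C:10, D:21, E:24, F:19 → nearest is C
(9, -4) — d to each: A:22, B:8, C:13, D:6, E:13, F:12 → nearest is D
(-1, -4) — d to each: A:14, B:10, C:7, D:10, E:21, F:8 → nearest is C
(3, 1) — d to each: A:11, B:11, C:2, D:11, E:12, F:11 → nearest is C
Tally — A:1, C:4, D:2. C captures the most (4).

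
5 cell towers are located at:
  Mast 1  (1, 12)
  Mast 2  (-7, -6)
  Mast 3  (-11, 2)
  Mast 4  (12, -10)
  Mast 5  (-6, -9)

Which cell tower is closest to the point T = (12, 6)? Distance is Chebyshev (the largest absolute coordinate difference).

d(T, Mast 1) = max(11, 6) = 11
d(T, Mast 2) = max(19, 12) = 19
d(T, Mast 3) = max(23, 4) = 23
d(T, Mast 4) = max(0, 16) = 16
d(T, Mast 5) = max(18, 15) = 18
Mast 1 is nearest.

Mast 1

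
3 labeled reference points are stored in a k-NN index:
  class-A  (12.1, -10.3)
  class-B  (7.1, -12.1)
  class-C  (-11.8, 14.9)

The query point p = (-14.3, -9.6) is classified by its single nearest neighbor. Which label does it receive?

Compare squared distances (the ordering matches that of the actual distances):
d²(p, class-A) = (-14.3−12.1)² + (-9.6−(-10.3))² = 696.96 + 0.49 = 697.45
d²(p, class-B) = (-14.3−7.1)² + (-9.6−(-12.1))² = 457.96 + 6.25 = 464.21
d²(p, class-C) = (-14.3−(-11.8))² + (-9.6−14.9)² = 6.25 + 600.25 = 606.5
The smallest is to class-B, so p lies in the Voronoi region of class-B.

class-B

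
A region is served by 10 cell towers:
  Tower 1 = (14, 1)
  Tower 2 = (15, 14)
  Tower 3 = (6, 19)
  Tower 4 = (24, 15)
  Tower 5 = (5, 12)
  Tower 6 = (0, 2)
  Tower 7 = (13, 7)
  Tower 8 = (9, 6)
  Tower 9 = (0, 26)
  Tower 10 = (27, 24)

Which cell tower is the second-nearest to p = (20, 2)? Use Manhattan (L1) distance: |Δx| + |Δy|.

Tower 7

d(p, Tower 1) = 6 + 1 = 7
d(p, Tower 2) = 5 + 12 = 17
d(p, Tower 3) = 14 + 17 = 31
d(p, Tower 4) = 4 + 13 = 17
d(p, Tower 5) = 15 + 10 = 25
d(p, Tower 6) = 20 + 0 = 20
d(p, Tower 7) = 7 + 5 = 12
d(p, Tower 8) = 11 + 4 = 15
d(p, Tower 9) = 20 + 24 = 44
d(p, Tower 10) = 7 + 22 = 29
Sorted ascending: Tower 1, Tower 7, Tower 8, … — the second-nearest is Tower 7.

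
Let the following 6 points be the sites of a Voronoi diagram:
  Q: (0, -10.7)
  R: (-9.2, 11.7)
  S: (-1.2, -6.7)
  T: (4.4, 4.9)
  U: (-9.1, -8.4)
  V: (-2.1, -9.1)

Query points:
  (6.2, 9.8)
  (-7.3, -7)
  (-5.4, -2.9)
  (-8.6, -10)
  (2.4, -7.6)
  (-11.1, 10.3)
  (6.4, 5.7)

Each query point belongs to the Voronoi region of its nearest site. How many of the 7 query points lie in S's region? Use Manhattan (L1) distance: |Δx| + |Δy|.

(6.2, 9.8) — d to each: Q:26.7, R:17.3, S:23.9, T:6.7, U:33.5, V:27.2 → nearest is T
(-7.3, -7) — d to each: Q:11, R:20.6, S:6.4, T:23.6, U:3.2, V:7.3 → nearest is U
(-5.4, -2.9) — d to each: Q:13.2, R:18.4, S:8, T:17.6, U:9.2, V:9.5 → nearest is S
(-8.6, -10) — d to each: Q:9.3, R:22.3, S:10.7, T:27.9, U:2.1, V:7.4 → nearest is U
(2.4, -7.6) — d to each: Q:5.5, R:30.9, S:4.5, T:14.5, U:12.3, V:6 → nearest is S
(-11.1, 10.3) — d to each: Q:32.1, R:3.3, S:26.9, T:20.9, U:20.7, V:28.4 → nearest is R
(6.4, 5.7) — d to each: Q:22.8, R:21.6, S:20, T:2.8, U:29.6, V:23.3 → nearest is T
2 of the 7 points have S as nearest.

2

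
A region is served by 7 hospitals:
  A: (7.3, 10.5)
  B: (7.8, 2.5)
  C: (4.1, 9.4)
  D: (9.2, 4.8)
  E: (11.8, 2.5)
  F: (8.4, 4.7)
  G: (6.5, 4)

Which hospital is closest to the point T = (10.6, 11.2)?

A

Compare squared distances (the ordering matches that of the actual distances):
|TA|² = (10.6−7.3)² + (11.2−10.5)² = 10.89 + 0.49 = 11.38
|TB|² = (10.6−7.8)² + (11.2−2.5)² = 7.84 + 75.69 = 83.53
|TC|² = (10.6−4.1)² + (11.2−9.4)² = 42.25 + 3.24 = 45.49
|TD|² = (10.6−9.2)² + (11.2−4.8)² = 1.96 + 40.96 = 42.92
|TE|² = (10.6−11.8)² + (11.2−2.5)² = 1.44 + 75.69 = 77.13
|TF|² = (10.6−8.4)² + (11.2−4.7)² = 4.84 + 42.25 = 47.09
|TG|² = (10.6−6.5)² + (11.2−4)² = 16.81 + 51.84 = 68.65
Minimum is at A.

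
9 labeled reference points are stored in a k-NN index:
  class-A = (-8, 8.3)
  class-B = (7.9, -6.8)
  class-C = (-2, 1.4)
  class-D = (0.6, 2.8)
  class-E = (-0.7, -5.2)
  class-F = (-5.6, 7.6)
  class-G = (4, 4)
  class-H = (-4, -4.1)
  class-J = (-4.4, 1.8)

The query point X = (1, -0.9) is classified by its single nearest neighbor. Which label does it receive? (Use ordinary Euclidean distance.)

Since √ is increasing, it suffices to compare squared distances:
d²(X, class-A) = 81 + 84.64 = 165.64
d²(X, class-B) = 47.61 + 34.81 = 82.42
d²(X, class-C) = 9 + 5.29 = 14.29
d²(X, class-D) = 0.16 + 13.69 = 13.85
d²(X, class-E) = 2.89 + 18.49 = 21.38
d²(X, class-F) = 43.56 + 72.25 = 115.81
d²(X, class-G) = 9 + 24.01 = 33.01
d²(X, class-H) = 25 + 10.24 = 35.24
d²(X, class-J) = 29.16 + 7.29 = 36.45
The smallest is to class-D, so X lies in the Voronoi region of class-D.

class-D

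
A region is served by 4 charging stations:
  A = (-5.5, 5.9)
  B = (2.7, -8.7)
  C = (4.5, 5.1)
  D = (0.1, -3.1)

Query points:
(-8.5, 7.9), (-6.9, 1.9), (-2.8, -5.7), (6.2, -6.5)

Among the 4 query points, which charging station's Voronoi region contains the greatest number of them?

(-8.5, 7.9) — d² to each: A:13, B:401, C:176.84, D:194.96 → nearest is A
(-6.9, 1.9) — d² to each: A:17.96, B:204.52, C:140.2, D:74 → nearest is A
(-2.8, -5.7) — d² to each: A:141.85, B:39.25, C:169.93, D:15.17 → nearest is D
(6.2, -6.5) — d² to each: A:290.65, B:17.09, C:137.45, D:48.77 → nearest is B
Tally — A:2, B:1, D:1. A captures the most (2).

A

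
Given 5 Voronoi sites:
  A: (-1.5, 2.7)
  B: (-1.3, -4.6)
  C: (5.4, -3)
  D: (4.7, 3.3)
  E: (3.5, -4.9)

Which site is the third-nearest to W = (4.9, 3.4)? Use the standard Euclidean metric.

A

Since √ is increasing, it suffices to compare squared distances:
|WA|² = (4.9−(-1.5))² + (3.4−2.7)² = 40.96 + 0.49 = 41.45
|WB|² = (4.9−(-1.3))² + (3.4−(-4.6))² = 38.44 + 64 = 102.44
|WC|² = (4.9−5.4)² + (3.4−(-3))² = 0.25 + 40.96 = 41.21
|WD|² = (4.9−4.7)² + (3.4−3.3)² = 0.04 + 0.01 = 0.05
|WE|² = (4.9−3.5)² + (3.4−(-4.9))² = 1.96 + 68.89 = 70.85
Sorted ascending: D, C, A, E, … — the third-nearest is A.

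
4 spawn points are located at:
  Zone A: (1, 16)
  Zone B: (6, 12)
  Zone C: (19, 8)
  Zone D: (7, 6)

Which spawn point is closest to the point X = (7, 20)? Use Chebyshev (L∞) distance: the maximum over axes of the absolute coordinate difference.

Zone A

d(X, Zone A) = max(6, 4) = 6
d(X, Zone B) = max(1, 8) = 8
d(X, Zone C) = max(12, 12) = 12
d(X, Zone D) = max(0, 14) = 14
Minimum is at Zone A.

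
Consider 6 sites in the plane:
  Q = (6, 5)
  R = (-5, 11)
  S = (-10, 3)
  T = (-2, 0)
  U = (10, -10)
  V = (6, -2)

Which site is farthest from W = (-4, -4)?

U

Squared Euclidean distances:
|WQ|² = (-4−6)² + (-4−5)² = 100 + 81 = 181
|WR|² = (-4−(-5))² + (-4−11)² = 1 + 225 = 226
|WS|² = (-4−(-10))² + (-4−3)² = 36 + 49 = 85
|WT|² = (-4−(-2))² + (-4−0)² = 4 + 16 = 20
|WU|² = (-4−10)² + (-4−(-10))² = 196 + 36 = 232
|WV|² = (-4−6)² + (-4−(-2))² = 100 + 4 = 104
The largest is to U.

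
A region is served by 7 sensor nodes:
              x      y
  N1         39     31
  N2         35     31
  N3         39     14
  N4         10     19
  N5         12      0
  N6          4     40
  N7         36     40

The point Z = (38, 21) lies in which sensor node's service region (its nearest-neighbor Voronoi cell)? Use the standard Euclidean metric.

Since √ is increasing, it suffices to compare squared distances:
|ZN1|² = 1 + 100 = 101
|ZN2|² = 9 + 100 = 109
|ZN3|² = 1 + 49 = 50
|ZN4|² = 784 + 4 = 788
|ZN5|² = 676 + 441 = 1117
|ZN6|² = 1156 + 361 = 1517
|ZN7|² = 4 + 361 = 365
The smallest is to N3, so Z lies in the Voronoi region of N3.

N3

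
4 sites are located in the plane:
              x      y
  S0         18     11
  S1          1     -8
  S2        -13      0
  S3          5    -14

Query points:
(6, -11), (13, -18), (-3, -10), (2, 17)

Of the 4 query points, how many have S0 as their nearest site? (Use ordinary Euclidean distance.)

(6, -11) — d² to each: S0:628, S1:34, S2:482, S3:10 → nearest is S3
(13, -18) — d² to each: S0:866, S1:244, S2:1000, S3:80 → nearest is S3
(-3, -10) — d² to each: S0:882, S1:20, S2:200, S3:80 → nearest is S1
(2, 17) — d² to each: S0:292, S1:626, S2:514, S3:970 → nearest is S0
1 of the 4 points has S0 as nearest.

1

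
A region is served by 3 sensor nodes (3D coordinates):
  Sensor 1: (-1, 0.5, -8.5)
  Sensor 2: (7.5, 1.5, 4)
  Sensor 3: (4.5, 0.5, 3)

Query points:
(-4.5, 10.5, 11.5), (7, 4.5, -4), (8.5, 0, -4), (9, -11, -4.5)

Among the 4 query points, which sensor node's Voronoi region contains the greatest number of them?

Sensor 3

(-4.5, 10.5, 11.5) — d² to each: Sensor 1:512.25, Sensor 2:281.25, Sensor 3:253.25 → nearest is Sensor 3
(7, 4.5, -4) — d² to each: Sensor 1:100.25, Sensor 2:73.25, Sensor 3:71.25 → nearest is Sensor 3
(8.5, 0, -4) — d² to each: Sensor 1:110.75, Sensor 2:67.25, Sensor 3:65.25 → nearest is Sensor 3
(9, -11, -4.5) — d² to each: Sensor 1:248.25, Sensor 2:230.75, Sensor 3:208.75 → nearest is Sensor 3
Tally — Sensor 3:4. Sensor 3 captures the most (4).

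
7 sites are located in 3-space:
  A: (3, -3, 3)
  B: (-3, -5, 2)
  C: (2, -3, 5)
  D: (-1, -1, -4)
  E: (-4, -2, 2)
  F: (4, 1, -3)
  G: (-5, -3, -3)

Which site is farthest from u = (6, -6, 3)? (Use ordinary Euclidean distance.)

Squared Euclidean distances:
|uA|² = (6−3)² + (-6−(-3))² + (3−3)² = 9 + 9 + 0 = 18
|uB|² = (6−(-3))² + (-6−(-5))² + (3−2)² = 81 + 1 + 1 = 83
|uC|² = (6−2)² + (-6−(-3))² + (3−5)² = 16 + 9 + 4 = 29
|uD|² = (6−(-1))² + (-6−(-1))² + (3−(-4))² = 49 + 25 + 49 = 123
|uE|² = (6−(-4))² + (-6−(-2))² + (3−2)² = 100 + 16 + 1 = 117
|uF|² = (6−4)² + (-6−1)² + (3−(-3))² = 4 + 49 + 36 = 89
|uG|² = (6−(-5))² + (-6−(-3))² + (3−(-3))² = 121 + 9 + 36 = 166
The largest is to G.

G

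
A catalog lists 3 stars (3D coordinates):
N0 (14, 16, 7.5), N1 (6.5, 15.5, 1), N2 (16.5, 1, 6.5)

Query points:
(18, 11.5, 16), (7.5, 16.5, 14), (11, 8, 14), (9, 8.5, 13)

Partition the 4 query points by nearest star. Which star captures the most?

(18, 11.5, 16) — d² to each: N0:108.5, N1:373.25, N2:202.75 → nearest is N0
(7.5, 16.5, 14) — d² to each: N0:84.75, N1:171, N2:377.5 → nearest is N0
(11, 8, 14) — d² to each: N0:115.25, N1:245.5, N2:135.5 → nearest is N0
(9, 8.5, 13) — d² to each: N0:111.5, N1:199.25, N2:154.75 → nearest is N0
Tally — N0:4. N0 captures the most (4).

N0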